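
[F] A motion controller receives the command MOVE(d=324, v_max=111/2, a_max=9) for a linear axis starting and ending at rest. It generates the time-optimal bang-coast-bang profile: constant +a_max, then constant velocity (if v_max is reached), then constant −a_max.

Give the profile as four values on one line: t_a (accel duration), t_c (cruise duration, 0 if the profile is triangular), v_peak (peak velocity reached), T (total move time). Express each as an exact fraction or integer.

t_a=6 t_c=0 v_peak=54 T=12

vₘ²/aₘ = (111/2)²/9 = 1369/4
324 < 1369/4 so t_c = 0
v_peak = √(324·9) = √2916 = 54
t_a = 54/9 = 6; t_c = 0
T = 2·6 = 12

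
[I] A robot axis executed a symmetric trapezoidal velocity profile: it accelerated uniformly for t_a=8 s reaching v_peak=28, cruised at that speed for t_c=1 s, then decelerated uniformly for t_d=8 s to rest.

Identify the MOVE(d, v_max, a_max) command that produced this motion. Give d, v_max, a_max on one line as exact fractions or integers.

d=252 v_max=28 a_max=7/2

a_max = 28/8 = 7/2
d_a = ½·28·8 = 112; d_c = 28·1 = 28
d = 2·112 + 28 = 252
t_c = 1 > 0 → v_max = v_peak = 28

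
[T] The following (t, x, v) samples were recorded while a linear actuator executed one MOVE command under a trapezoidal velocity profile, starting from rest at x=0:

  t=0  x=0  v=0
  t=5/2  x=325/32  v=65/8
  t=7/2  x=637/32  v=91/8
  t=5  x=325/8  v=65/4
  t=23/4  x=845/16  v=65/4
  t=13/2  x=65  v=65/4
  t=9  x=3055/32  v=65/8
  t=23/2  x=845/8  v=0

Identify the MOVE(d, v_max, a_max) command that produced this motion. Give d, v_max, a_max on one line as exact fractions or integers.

d=845/8 v_max=65/4 a_max=13/4

final state: t=23/2, x=845/8, v=0 → d = 845/8
a_max = (65/8−0)/(5/2−0) = 13/4
max v = 65/4 over t∈[5,13/2] → v_max = 65/4
check: 65/4·(5+3/2) = 845/8 ✓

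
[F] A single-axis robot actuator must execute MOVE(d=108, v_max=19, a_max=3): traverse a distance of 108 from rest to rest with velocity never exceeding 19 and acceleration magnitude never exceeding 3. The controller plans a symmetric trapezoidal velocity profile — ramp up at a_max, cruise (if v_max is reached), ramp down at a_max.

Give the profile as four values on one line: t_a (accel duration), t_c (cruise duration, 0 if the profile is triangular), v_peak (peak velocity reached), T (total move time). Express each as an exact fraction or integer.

t_a=6 t_c=0 v_peak=18 T=12

vₘ²/aₘ = 19²/3 = 361/3
108 < 361/3 → triangular
v_peak = √(108·3) = √324 = 18
t_a = 18/3 = 6; t_c = 0
T = 2·6 = 12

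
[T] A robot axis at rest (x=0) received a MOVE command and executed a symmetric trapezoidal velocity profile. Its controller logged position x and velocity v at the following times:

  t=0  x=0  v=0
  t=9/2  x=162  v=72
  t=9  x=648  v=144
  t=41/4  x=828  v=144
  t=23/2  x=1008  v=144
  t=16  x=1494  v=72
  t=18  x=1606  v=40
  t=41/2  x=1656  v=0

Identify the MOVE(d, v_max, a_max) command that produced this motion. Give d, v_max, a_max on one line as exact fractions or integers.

d=1656 v_max=144 a_max=16

final state: t=41/2, x=1656, v=0 → d = 1656
a_max = (72−0)/(9/2−0) = 16
max v = 144 over t∈[9,23/2] → v_max = 144
check: 144·(9+5/2) = 1656 ✓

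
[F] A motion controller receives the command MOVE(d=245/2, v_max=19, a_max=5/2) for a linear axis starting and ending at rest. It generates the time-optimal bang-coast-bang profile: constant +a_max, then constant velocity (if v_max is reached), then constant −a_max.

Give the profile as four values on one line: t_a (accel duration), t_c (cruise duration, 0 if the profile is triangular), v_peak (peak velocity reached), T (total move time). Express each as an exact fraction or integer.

vₘ²/aₘ = 19²/(5/2) = 722/5
245/2 < 722/5 so t_c = 0
v_peak = √(245/2·5/2) = √(1225/4) = 35/2
t_a = (35/2)/(5/2) = 7; t_c = 0
T = 2·7 = 14

t_a=7 t_c=0 v_peak=35/2 T=14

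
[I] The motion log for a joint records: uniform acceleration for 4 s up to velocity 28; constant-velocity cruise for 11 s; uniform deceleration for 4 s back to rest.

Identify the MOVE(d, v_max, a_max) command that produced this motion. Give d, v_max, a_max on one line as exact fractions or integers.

a_max = 28/4 = 7
d_a = ½·28·4 = 56; d_c = 28·11 = 308
d = 2·56 + 308 = 420
t_c = 11 > 0 so v_max = 28

d=420 v_max=28 a_max=7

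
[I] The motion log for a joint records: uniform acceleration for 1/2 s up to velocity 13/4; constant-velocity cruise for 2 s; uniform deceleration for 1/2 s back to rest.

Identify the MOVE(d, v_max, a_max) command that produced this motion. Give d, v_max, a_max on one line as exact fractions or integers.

a_max = (13/4)/(1/2) = 13/2
d_a = ½·13/4·1/2 = 13/16; d_c = 13/4·2 = 13/2
d = 2·13/16 + 13/2 = 65/8
t_c = 2 > 0 ⇒ limit active, v_max = 13/4

d=65/8 v_max=13/4 a_max=13/2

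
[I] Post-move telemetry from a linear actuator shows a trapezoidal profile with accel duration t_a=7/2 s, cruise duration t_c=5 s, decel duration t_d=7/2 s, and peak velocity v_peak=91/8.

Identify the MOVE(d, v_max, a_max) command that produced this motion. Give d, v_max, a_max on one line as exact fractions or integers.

a_max = (91/8)/(7/2) = 13/4
d_a = ½·91/8·7/2 = 637/32; d_c = 91/8·5 = 455/8
d = 2·637/32 + 455/8 = 1547/16
t_c = 5 > 0 ⇒ limit active, v_max = 91/8

d=1547/16 v_max=91/8 a_max=13/4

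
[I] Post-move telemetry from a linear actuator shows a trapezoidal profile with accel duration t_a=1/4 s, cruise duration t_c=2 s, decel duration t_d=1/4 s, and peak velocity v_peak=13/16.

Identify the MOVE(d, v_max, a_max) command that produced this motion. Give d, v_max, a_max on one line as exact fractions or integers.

a_max = (13/16)/(1/4) = 13/4
d_a = ½·13/16·1/4 = 13/128; d_c = 13/16·2 = 13/8
d = 2·13/128 + 13/8 = 117/64
t_c = 2 > 0 so v_max = 13/16

d=117/64 v_max=13/16 a_max=13/4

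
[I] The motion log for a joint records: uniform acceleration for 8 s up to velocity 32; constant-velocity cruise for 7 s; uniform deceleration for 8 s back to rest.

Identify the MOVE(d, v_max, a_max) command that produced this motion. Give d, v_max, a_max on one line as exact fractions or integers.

d=480 v_max=32 a_max=4

a_max = 32/8 = 4
d_a = ½·32·8 = 128; d_c = 32·7 = 224
d = 2·128 + 224 = 480
t_c = 7 > 0 → v_max = v_peak = 32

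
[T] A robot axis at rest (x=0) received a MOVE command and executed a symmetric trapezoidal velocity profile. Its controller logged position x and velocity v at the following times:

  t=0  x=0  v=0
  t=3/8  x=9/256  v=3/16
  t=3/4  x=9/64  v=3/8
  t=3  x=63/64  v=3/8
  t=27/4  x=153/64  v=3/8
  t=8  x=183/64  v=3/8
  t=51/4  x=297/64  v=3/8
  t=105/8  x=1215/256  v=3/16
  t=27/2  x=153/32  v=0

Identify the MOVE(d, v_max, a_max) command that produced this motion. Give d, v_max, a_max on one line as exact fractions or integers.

d=153/32 v_max=3/8 a_max=1/2

final state: t=27/2, x=153/32, v=0 → d = 153/32
a_max = (3/16−0)/(3/8−0) = 1/2
max v = 3/8 over t∈[3/4,51/4] → v_max = 3/8
check: 3/8·(3/4+12) = 153/32 ✓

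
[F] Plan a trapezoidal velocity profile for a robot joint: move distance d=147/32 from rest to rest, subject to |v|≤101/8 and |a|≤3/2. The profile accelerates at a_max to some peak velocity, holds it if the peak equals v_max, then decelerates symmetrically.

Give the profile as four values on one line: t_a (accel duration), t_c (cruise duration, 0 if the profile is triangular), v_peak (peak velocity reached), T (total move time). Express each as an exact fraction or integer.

t_a=7/4 t_c=0 v_peak=21/8 T=7/2

v_max²/a_max = (101/8)²/(3/2) = 10201/96
147/32 < 10201/96 → triangular
v_peak = √(147/32·3/2) = √(441/64) = 21/8
t_a = (21/8)/(3/2) = 7/4; t_c = 0
T = 2·7/4 = 7/2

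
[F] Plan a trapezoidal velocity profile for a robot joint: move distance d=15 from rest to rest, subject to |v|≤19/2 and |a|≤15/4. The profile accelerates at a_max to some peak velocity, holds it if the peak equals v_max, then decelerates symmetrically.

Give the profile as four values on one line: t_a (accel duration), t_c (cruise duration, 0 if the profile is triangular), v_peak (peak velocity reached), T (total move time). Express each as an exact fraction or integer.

t_a=2 t_c=0 v_peak=15/2 T=4

vₘ²/aₘ = (19/2)²/(15/4) = 361/15
15 < 361/15 → triangular
v_peak = √(15·15/4) = √(225/4) = 15/2
t_a = (15/2)/(15/4) = 2; t_c = 0
T = 2·2 = 4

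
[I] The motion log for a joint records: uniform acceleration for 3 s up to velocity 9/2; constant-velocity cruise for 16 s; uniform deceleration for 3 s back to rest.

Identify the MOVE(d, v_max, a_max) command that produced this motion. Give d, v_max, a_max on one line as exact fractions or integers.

d=171/2 v_max=9/2 a_max=3/2

a_max = (9/2)/3 = 3/2
d_a = ½·9/2·3 = 27/4; d_c = 9/2·16 = 72
d = 2·27/4 + 72 = 171/2
t_c = 16 > 0 ⇒ limit active, v_max = 9/2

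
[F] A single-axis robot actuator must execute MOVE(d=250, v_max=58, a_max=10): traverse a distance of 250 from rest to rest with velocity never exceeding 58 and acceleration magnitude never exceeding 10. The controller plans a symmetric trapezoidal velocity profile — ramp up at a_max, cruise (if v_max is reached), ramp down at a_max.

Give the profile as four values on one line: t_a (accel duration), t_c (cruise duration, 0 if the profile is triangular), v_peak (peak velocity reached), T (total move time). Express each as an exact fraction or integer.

vₘ²/aₘ = 58²/10 = 1682/5
250 < 1682/5 → triangular
v_peak = √(250·10) = √2500 = 50
t_a = 50/10 = 5; t_c = 0
T = 2·5 = 10

t_a=5 t_c=0 v_peak=50 T=10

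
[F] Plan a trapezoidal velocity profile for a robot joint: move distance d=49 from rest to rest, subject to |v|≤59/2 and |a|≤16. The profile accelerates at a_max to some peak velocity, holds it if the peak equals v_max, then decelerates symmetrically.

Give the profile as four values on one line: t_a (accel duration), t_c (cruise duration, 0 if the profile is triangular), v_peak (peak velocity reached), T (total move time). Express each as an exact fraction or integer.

t_a=7/4 t_c=0 v_peak=28 T=7/2

(v_max)²/a_max = (59/2)²/16 = 3481/64
49 < 3481/64 so t_c = 0
v_peak = √(49·16) = √784 = 28
t_a = 28/16 = 7/4; t_c = 0
T = 2·7/4 = 7/2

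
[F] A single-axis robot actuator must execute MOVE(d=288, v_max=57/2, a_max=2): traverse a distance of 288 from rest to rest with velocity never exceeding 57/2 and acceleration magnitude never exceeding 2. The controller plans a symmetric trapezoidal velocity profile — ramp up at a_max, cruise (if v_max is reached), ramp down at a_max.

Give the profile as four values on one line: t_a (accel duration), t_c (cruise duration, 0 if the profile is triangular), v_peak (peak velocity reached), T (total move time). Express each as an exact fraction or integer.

vₘ²/aₘ = (57/2)²/2 = 3249/8
288 < 3249/8 ⇒ no cruise
v_peak = √(288·2) = √576 = 24
t_a = 24/2 = 12; t_c = 0
T = 2·12 = 24

t_a=12 t_c=0 v_peak=24 T=24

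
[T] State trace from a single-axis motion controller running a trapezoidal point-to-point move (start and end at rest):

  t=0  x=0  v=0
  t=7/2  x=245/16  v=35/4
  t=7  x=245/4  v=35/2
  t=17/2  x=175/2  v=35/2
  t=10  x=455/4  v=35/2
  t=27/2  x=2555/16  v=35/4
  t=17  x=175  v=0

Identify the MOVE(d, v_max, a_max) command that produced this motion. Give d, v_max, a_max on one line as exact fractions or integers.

final state: t=17, x=175, v=0 → d = 175
a_max = (35/4−0)/(7/2−0) = 5/2
max v = 35/2 over t∈[7,10] → v_max = 35/2
check: 35/2·(7+3) = 175 ✓

d=175 v_max=35/2 a_max=5/2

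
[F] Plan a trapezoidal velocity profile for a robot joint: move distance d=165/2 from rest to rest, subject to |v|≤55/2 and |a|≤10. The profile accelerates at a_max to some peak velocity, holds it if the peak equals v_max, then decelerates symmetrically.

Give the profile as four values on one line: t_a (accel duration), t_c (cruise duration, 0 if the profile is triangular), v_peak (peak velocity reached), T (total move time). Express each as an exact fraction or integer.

vₘ²/aₘ = (55/2)²/10 = 605/8
165/2 ≥ 605/8 so v_max reached
t_a = (55/2)/10 = 11/4; v_peak = 55/2
d_cruise = 165/2 − 605/8 = 55/8; t_c = (55/8)/(55/2) = 1/4
T = 2·11/4 + 1/4 = 23/4

t_a=11/4 t_c=1/4 v_peak=55/2 T=23/4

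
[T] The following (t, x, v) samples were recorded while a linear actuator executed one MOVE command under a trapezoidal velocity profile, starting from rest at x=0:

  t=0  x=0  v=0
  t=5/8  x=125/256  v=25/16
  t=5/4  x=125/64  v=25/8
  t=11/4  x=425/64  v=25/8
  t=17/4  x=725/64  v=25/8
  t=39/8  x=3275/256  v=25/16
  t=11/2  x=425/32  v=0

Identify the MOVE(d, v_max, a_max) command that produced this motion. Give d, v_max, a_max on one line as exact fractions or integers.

final state: t=11/2, x=425/32, v=0 → d = 425/32
a_max = (25/16−0)/(5/8−0) = 5/2
max v = 25/8 over t∈[5/4,17/4] → v_max = 25/8
check: 25/8·(5/4+3) = 425/32 ✓

d=425/32 v_max=25/8 a_max=5/2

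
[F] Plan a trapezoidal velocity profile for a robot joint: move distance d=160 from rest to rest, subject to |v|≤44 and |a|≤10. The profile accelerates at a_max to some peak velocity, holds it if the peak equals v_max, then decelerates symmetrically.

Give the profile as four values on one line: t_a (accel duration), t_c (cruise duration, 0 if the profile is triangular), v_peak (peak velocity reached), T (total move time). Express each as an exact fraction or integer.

v_max²/a_max = 44²/10 = 968/5
160 < 968/5 ⇒ no cruise
v_peak = √(160·10) = √1600 = 40
t_a = 40/10 = 4; t_c = 0
T = 2·4 = 8

t_a=4 t_c=0 v_peak=40 T=8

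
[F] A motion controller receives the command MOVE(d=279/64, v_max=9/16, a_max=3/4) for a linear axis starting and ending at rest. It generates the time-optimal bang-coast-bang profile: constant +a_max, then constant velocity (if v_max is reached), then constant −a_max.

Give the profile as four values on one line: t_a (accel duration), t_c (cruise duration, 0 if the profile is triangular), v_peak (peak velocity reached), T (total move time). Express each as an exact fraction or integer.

vₘ²/aₘ = (9/16)²/(3/4) = 27/64
279/64 ≥ 27/64 so v_max reached
t_a = (9/16)/(3/4) = 3/4; v_peak = 9/16
d_cruise = 279/64 − 27/64 = 63/16; t_c = (63/16)/(9/16) = 7
T = 2·3/4 + 7 = 17/2

t_a=3/4 t_c=7 v_peak=9/16 T=17/2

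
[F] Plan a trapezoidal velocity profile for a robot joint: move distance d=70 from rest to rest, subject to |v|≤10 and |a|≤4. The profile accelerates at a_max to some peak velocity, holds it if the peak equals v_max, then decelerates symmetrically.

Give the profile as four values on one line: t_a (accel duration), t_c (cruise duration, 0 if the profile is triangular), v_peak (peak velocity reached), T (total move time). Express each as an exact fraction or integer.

t_a=5/2 t_c=9/2 v_peak=10 T=19/2

vₘ²/aₘ = 10²/4 = 25
70 ≥ 25 ⇒ cruise phase
t_a = 10/4 = 5/2; v_peak = 10
d_cruise = 70 − 25 = 45; t_c = 45/10 = 9/2
T = 2·5/2 + 9/2 = 19/2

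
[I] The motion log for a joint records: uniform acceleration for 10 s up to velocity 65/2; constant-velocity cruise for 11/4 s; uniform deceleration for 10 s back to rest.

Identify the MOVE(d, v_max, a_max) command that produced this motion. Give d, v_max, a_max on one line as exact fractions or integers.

a_max = (65/2)/10 = 13/4
d_a = ½·65/2·10 = 325/2; d_c = 65/2·11/4 = 715/8
d = 2·325/2 + 715/8 = 3315/8
t_c = 11/4 > 0 ⇒ limit active, v_max = 65/2

d=3315/8 v_max=65/2 a_max=13/4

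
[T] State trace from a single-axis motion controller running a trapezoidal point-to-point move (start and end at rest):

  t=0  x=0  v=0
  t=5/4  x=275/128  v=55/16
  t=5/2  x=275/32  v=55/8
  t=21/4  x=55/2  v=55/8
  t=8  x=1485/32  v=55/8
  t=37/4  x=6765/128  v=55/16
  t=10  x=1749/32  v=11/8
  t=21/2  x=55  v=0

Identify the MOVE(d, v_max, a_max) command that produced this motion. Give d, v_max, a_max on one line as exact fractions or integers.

final state: t=21/2, x=55, v=0 → d = 55
a_max = (55/16−0)/(5/4−0) = 11/4
max v = 55/8 over t∈[5/2,8] → v_max = 55/8
check: 55/8·(5/2+11/2) = 55 ✓

d=55 v_max=55/8 a_max=11/4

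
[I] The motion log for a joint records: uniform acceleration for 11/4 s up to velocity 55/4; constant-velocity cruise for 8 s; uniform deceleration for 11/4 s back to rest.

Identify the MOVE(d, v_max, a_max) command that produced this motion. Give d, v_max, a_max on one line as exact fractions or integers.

a_max = (55/4)/(11/4) = 5
d_a = ½·55/4·11/4 = 605/32; d_c = 55/4·8 = 110
d = 2·605/32 + 110 = 2365/16
t_c = 8 > 0 so v_max = 55/4

d=2365/16 v_max=55/4 a_max=5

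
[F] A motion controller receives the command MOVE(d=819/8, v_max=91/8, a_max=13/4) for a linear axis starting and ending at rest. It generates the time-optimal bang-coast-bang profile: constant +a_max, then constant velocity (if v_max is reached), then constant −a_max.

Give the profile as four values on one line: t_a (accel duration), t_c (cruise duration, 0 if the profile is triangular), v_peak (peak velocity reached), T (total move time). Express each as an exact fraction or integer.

t_a=7/2 t_c=11/2 v_peak=91/8 T=25/2

(v_max)²/a_max = (91/8)²/(13/4) = 637/16
819/8 ≥ 637/16 ⇒ cruise phase
t_a = (91/8)/(13/4) = 7/2; v_peak = 91/8
d_cruise = 819/8 − 637/16 = 1001/16; t_c = (1001/16)/(91/8) = 11/2
T = 2·7/2 + 11/2 = 25/2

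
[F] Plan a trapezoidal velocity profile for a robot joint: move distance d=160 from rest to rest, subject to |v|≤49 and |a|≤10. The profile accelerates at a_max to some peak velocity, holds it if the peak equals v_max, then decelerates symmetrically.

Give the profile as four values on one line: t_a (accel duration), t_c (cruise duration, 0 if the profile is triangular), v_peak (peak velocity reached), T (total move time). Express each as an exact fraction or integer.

t_a=4 t_c=0 v_peak=40 T=8

(v_max)²/a_max = 49²/10 = 2401/10
160 < 2401/10 → triangular
v_peak = √(160·10) = √1600 = 40
t_a = 40/10 = 4; t_c = 0
T = 2·4 = 8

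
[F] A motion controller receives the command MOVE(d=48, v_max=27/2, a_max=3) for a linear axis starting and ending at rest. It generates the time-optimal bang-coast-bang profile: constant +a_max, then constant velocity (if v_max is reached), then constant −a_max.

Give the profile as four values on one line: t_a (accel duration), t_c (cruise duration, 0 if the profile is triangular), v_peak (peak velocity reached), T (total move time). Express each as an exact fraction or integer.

vₘ²/aₘ = (27/2)²/3 = 243/4
48 < 243/4 ⇒ no cruise
v_peak = √(48·3) = √144 = 12
t_a = 12/3 = 4; t_c = 0
T = 2·4 = 8

t_a=4 t_c=0 v_peak=12 T=8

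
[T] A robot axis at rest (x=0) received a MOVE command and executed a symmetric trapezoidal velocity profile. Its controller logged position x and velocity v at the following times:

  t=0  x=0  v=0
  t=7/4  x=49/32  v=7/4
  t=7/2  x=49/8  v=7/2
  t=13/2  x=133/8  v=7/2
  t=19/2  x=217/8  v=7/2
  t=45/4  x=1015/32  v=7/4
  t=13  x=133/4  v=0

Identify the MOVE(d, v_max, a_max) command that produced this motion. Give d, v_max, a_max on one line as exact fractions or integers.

d=133/4 v_max=7/2 a_max=1

final state: t=13, x=133/4, v=0 → d = 133/4
a_max = (7/4−0)/(7/4−0) = 1
max v = 7/2 over t∈[7/2,19/2] → v_max = 7/2
check: 7/2·(7/2+6) = 133/4 ✓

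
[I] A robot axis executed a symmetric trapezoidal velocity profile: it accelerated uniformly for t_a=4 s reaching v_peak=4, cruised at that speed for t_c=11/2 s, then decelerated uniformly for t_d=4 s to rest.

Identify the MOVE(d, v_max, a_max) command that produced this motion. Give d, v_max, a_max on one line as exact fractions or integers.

d=38 v_max=4 a_max=1

a_max = 4/4 = 1
d_a = ½·4·4 = 8; d_c = 4·11/2 = 22
d = 2·8 + 22 = 38
t_c = 11/2 > 0 → v_max = v_peak = 4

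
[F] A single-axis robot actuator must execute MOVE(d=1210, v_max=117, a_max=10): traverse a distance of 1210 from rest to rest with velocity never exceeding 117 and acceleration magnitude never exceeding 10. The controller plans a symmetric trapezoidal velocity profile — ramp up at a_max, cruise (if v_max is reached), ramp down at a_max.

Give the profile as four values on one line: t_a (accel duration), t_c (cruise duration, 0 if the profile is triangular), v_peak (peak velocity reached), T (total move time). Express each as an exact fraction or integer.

vₘ²/aₘ = 117²/10 = 13689/10
1210 < 13689/10 → triangular
v_peak = √(1210·10) = √12100 = 110
t_a = 110/10 = 11; t_c = 0
T = 2·11 = 22

t_a=11 t_c=0 v_peak=110 T=22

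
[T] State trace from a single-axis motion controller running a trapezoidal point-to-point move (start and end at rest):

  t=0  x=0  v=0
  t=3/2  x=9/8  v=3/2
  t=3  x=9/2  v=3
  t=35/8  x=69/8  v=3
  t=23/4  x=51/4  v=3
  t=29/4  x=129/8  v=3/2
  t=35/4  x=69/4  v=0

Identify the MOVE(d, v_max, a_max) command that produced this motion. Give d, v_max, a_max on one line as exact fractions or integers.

final state: t=35/4, x=69/4, v=0 → d = 69/4
a_max = (3/2−0)/(3/2−0) = 1
max v = 3 over t∈[3,23/4] → v_max = 3
check: 3·(3+11/4) = 69/4 ✓

d=69/4 v_max=3 a_max=1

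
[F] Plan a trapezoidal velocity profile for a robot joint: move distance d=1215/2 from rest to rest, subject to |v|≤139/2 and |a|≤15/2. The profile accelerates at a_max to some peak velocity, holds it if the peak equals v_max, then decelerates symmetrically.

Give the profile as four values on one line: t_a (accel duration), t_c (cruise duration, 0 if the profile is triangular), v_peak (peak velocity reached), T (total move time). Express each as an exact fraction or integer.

(v_max)²/a_max = (139/2)²/(15/2) = 19321/30
1215/2 < 19321/30 ⇒ no cruise
v_peak = √(1215/2·15/2) = √(18225/4) = 135/2
t_a = (135/2)/(15/2) = 9; t_c = 0
T = 2·9 = 18

t_a=9 t_c=0 v_peak=135/2 T=18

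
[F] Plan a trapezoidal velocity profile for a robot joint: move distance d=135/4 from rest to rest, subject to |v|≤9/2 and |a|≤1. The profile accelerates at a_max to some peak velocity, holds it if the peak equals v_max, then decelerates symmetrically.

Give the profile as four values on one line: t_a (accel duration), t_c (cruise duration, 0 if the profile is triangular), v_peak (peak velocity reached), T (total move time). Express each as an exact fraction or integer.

vₘ²/aₘ = (9/2)²/1 = 81/4
135/4 ≥ 81/4 ⇒ cruise phase
t_a = (9/2)/1 = 9/2; v_peak = 9/2
d_cruise = 135/4 − 81/4 = 27/2; t_c = (27/2)/(9/2) = 3
T = 2·9/2 + 3 = 12

t_a=9/2 t_c=3 v_peak=9/2 T=12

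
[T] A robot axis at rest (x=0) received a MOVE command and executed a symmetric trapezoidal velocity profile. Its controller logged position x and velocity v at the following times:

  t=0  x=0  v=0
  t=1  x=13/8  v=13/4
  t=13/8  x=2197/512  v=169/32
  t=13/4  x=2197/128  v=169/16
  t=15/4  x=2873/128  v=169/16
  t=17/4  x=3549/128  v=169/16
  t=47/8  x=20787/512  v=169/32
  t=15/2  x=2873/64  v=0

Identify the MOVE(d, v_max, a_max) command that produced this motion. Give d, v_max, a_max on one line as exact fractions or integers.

d=2873/64 v_max=169/16 a_max=13/4

final state: t=15/2, x=2873/64, v=0 → d = 2873/64
a_max = (13/4−0)/(1−0) = 13/4
max v = 169/16 over t∈[13/4,17/4] → v_max = 169/16
check: 169/16·(13/4+1) = 2873/64 ✓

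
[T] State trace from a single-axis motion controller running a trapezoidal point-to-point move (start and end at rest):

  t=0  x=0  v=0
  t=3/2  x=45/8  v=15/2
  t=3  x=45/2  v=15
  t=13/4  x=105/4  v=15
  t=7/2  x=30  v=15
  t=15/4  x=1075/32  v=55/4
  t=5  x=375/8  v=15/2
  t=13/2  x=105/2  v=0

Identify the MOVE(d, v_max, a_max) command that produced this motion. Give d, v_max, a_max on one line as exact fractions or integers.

final state: t=13/2, x=105/2, v=0 → d = 105/2
a_max = (15/2−0)/(3/2−0) = 5
max v = 15 over t∈[3,7/2] → v_max = 15
check: 15·(3+1/2) = 105/2 ✓

d=105/2 v_max=15 a_max=5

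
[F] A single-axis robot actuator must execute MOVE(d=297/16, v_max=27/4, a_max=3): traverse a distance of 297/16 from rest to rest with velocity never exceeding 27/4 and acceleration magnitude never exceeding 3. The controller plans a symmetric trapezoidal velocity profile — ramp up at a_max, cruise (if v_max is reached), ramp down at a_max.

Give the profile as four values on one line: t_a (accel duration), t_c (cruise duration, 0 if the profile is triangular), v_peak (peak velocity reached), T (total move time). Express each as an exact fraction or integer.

(v_max)²/a_max = (27/4)²/3 = 243/16
297/16 ≥ 243/16 so v_max reached
t_a = (27/4)/3 = 9/4; v_peak = 27/4
d_cruise = 297/16 − 243/16 = 27/8; t_c = (27/8)/(27/4) = 1/2
T = 2·9/4 + 1/2 = 5

t_a=9/4 t_c=1/2 v_peak=27/4 T=5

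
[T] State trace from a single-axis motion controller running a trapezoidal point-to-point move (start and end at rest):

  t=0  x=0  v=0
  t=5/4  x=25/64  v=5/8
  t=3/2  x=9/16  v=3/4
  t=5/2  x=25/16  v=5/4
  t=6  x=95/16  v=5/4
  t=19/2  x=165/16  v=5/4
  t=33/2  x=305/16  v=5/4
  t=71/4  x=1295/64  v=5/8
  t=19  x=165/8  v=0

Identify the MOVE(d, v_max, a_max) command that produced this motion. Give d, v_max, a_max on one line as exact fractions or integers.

final state: t=19, x=165/8, v=0 → d = 165/8
a_max = (5/8−0)/(5/4−0) = 1/2
max v = 5/4 over t∈[5/2,33/2] → v_max = 5/4
check: 5/4·(5/2+14) = 165/8 ✓

d=165/8 v_max=5/4 a_max=1/2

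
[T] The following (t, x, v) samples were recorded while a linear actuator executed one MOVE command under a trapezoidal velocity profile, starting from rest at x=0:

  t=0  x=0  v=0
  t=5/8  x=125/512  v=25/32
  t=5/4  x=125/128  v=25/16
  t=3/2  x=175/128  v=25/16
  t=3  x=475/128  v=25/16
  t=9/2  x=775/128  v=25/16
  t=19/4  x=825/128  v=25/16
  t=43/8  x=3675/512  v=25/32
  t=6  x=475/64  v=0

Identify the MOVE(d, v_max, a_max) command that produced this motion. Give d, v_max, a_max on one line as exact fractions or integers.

d=475/64 v_max=25/16 a_max=5/4

final state: t=6, x=475/64, v=0 → d = 475/64
a_max = (25/32−0)/(5/8−0) = 5/4
max v = 25/16 over t∈[5/4,19/4] → v_max = 25/16
check: 25/16·(5/4+7/2) = 475/64 ✓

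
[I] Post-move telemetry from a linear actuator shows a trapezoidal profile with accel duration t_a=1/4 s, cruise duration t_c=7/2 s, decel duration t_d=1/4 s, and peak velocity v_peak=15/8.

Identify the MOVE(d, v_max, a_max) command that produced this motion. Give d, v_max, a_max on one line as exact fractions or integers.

d=225/32 v_max=15/8 a_max=15/2

a_max = (15/8)/(1/4) = 15/2
d_a = ½·15/8·1/4 = 15/64; d_c = 15/8·7/2 = 105/16
d = 2·15/64 + 105/16 = 225/32
t_c = 7/2 > 0 → v_max = v_peak = 15/8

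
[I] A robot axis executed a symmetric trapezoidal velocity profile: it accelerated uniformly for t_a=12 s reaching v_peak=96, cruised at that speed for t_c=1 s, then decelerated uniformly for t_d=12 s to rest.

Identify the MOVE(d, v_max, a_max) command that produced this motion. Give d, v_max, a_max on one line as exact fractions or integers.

d=1248 v_max=96 a_max=8

a_max = 96/12 = 8
d_a = ½·96·12 = 576; d_c = 96·1 = 96
d = 2·576 + 96 = 1248
t_c = 1 > 0 so v_max = 96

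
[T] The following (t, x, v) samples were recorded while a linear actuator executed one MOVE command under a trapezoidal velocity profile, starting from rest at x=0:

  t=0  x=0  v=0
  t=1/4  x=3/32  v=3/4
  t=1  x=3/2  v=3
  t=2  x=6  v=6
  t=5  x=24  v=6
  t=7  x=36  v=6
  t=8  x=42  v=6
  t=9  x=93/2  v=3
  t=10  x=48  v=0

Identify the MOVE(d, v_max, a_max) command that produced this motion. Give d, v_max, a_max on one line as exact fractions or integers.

final state: t=10, x=48, v=0 → d = 48
a_max = (3/4−0)/(1/4−0) = 3
max v = 6 over t∈[2,8] → v_max = 6
check: 6·(2+6) = 48 ✓

d=48 v_max=6 a_max=3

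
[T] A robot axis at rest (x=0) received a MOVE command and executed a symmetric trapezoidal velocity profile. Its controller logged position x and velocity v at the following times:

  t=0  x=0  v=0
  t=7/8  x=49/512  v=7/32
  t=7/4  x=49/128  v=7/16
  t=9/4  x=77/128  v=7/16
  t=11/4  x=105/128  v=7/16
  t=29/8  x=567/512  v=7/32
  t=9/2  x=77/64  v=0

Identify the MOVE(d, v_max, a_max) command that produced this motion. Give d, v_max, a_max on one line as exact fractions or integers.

d=77/64 v_max=7/16 a_max=1/4

final state: t=9/2, x=77/64, v=0 → d = 77/64
a_max = (7/32−0)/(7/8−0) = 1/4
max v = 7/16 over t∈[7/4,11/4] → v_max = 7/16
check: 7/16·(7/4+1) = 77/64 ✓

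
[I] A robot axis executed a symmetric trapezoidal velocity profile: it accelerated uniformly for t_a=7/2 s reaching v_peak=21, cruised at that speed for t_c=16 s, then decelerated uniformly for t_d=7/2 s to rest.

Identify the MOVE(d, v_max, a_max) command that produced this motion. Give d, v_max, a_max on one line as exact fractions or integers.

d=819/2 v_max=21 a_max=6

a_max = 21/(7/2) = 6
d_a = ½·21·7/2 = 147/4; d_c = 21·16 = 336
d = 2·147/4 + 336 = 819/2
t_c = 16 > 0 → v_max = v_peak = 21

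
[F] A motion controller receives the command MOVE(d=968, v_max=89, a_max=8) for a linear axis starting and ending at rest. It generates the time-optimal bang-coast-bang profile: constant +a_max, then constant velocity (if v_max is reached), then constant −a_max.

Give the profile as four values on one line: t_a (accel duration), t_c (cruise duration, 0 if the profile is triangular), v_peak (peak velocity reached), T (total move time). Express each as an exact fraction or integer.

t_a=11 t_c=0 v_peak=88 T=22

(v_max)²/a_max = 89²/8 = 7921/8
968 < 7921/8 ⇒ no cruise
v_peak = √(968·8) = √7744 = 88
t_a = 88/8 = 11; t_c = 0
T = 2·11 = 22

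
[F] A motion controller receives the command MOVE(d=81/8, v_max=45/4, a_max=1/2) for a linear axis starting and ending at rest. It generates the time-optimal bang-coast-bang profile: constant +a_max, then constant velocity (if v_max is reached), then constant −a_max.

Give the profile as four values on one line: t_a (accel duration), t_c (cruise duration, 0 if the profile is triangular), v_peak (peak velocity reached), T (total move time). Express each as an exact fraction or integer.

vₘ²/aₘ = (45/4)²/(1/2) = 2025/8
81/8 < 2025/8 ⇒ no cruise
v_peak = √(81/8·1/2) = √(81/16) = 9/4
t_a = (9/4)/(1/2) = 9/2; t_c = 0
T = 2·9/2 = 9

t_a=9/2 t_c=0 v_peak=9/4 T=9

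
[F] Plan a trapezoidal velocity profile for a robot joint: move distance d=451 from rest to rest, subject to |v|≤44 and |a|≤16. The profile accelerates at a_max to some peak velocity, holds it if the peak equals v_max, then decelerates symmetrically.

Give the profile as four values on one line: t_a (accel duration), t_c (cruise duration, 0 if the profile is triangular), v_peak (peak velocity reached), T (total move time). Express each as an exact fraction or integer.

vₘ²/aₘ = 44²/16 = 121
451 ≥ 121 ⇒ cruise phase
t_a = 44/16 = 11/4; v_peak = 44
d_cruise = 451 − 121 = 330; t_c = 330/44 = 15/2
T = 2·11/4 + 15/2 = 13

t_a=11/4 t_c=15/2 v_peak=44 T=13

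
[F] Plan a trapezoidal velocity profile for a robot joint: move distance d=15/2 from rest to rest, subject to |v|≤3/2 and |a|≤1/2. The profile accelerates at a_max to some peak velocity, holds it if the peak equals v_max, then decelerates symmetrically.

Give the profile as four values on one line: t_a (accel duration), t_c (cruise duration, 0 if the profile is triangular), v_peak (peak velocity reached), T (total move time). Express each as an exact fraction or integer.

t_a=3 t_c=2 v_peak=3/2 T=8

(v_max)²/a_max = (3/2)²/(1/2) = 9/2
15/2 ≥ 9/2 so v_max reached
t_a = (3/2)/(1/2) = 3; v_peak = 3/2
d_cruise = 15/2 − 9/2 = 3; t_c = 3/(3/2) = 2
T = 2·3 + 2 = 8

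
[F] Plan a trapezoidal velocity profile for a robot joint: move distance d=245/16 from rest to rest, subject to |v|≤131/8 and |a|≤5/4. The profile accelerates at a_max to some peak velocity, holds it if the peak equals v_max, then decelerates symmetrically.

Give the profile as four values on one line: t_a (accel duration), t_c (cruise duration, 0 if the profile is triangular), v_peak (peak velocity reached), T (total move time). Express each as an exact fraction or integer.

t_a=7/2 t_c=0 v_peak=35/8 T=7

(v_max)²/a_max = (131/8)²/(5/4) = 17161/80
245/16 < 17161/80 → triangular
v_peak = √(245/16·5/4) = √(1225/64) = 35/8
t_a = (35/8)/(5/4) = 7/2; t_c = 0
T = 2·7/2 = 7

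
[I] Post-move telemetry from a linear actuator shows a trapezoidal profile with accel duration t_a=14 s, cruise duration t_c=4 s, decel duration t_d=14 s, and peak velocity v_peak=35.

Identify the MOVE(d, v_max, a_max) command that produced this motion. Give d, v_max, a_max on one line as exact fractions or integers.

a_max = 35/14 = 5/2
d_a = ½·35·14 = 245; d_c = 35·4 = 140
d = 2·245 + 140 = 630
t_c = 4 > 0 ⇒ limit active, v_max = 35

d=630 v_max=35 a_max=5/2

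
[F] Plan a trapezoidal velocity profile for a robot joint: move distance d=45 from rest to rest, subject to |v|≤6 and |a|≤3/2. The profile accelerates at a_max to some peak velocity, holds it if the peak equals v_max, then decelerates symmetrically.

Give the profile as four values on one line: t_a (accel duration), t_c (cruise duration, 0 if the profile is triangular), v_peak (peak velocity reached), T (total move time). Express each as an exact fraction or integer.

t_a=4 t_c=7/2 v_peak=6 T=23/2

vₘ²/aₘ = 6²/(3/2) = 24
45 ≥ 24 ⇒ cruise phase
t_a = 6/(3/2) = 4; v_peak = 6
d_cruise = 45 − 24 = 21; t_c = 21/6 = 7/2
T = 2·4 + 7/2 = 23/2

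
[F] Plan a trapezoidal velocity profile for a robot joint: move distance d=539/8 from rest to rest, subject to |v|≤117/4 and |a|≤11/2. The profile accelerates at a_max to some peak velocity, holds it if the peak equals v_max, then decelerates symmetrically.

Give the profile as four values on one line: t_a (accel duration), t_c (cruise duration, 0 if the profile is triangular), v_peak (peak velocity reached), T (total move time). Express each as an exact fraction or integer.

t_a=7/2 t_c=0 v_peak=77/4 T=7

(v_max)²/a_max = (117/4)²/(11/2) = 13689/88
539/8 < 13689/88 ⇒ no cruise
v_peak = √(539/8·11/2) = √(5929/16) = 77/4
t_a = (77/4)/(11/2) = 7/2; t_c = 0
T = 2·7/2 = 7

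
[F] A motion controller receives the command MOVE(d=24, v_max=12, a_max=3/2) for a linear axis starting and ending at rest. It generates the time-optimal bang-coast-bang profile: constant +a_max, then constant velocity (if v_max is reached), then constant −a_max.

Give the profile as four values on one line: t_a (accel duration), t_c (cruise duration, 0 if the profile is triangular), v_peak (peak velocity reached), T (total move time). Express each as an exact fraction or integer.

vₘ²/aₘ = 12²/(3/2) = 96
24 < 96 ⇒ no cruise
v_peak = √(24·3/2) = √36 = 6
t_a = 6/(3/2) = 4; t_c = 0
T = 2·4 = 8

t_a=4 t_c=0 v_peak=6 T=8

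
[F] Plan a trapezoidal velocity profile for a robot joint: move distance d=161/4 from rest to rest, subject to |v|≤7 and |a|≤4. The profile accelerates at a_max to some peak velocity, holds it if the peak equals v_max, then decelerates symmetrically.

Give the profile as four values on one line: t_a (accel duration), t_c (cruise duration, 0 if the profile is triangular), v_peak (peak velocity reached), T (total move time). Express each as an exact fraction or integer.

t_a=7/4 t_c=4 v_peak=7 T=15/2

(v_max)²/a_max = 7²/4 = 49/4
161/4 ≥ 49/4 → trapezoidal
t_a = 7/4; v_peak = 7
d_cruise = 161/4 − 49/4 = 28; t_c = 28/7 = 4
T = 2·7/4 + 4 = 15/2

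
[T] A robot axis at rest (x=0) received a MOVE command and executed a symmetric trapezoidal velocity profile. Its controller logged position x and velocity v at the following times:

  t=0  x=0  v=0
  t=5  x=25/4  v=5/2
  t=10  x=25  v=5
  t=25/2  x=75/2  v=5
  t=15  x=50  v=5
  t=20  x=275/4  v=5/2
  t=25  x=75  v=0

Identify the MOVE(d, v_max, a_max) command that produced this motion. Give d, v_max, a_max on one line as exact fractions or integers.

d=75 v_max=5 a_max=1/2

final state: t=25, x=75, v=0 → d = 75
a_max = (5/2−0)/(5−0) = 1/2
max v = 5 over t∈[10,15] → v_max = 5
check: 5·(10+5) = 75 ✓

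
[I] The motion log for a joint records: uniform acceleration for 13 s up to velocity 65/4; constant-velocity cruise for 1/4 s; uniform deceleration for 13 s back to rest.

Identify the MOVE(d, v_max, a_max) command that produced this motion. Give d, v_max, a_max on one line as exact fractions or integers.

d=3445/16 v_max=65/4 a_max=5/4

a_max = (65/4)/13 = 5/4
d_a = ½·65/4·13 = 845/8; d_c = 65/4·1/4 = 65/16
d = 2·845/8 + 65/16 = 3445/16
t_c = 1/4 > 0 ⇒ limit active, v_max = 65/4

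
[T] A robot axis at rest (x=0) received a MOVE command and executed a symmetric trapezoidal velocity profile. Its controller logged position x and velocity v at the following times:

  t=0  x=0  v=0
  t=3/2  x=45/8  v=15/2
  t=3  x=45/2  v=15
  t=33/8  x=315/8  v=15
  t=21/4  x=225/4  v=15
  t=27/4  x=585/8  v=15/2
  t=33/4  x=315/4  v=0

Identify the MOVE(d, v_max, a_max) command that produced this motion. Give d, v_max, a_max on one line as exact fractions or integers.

d=315/4 v_max=15 a_max=5

final state: t=33/4, x=315/4, v=0 → d = 315/4
a_max = (15/2−0)/(3/2−0) = 5
max v = 15 over t∈[3,21/4] → v_max = 15
check: 15·(3+9/4) = 315/4 ✓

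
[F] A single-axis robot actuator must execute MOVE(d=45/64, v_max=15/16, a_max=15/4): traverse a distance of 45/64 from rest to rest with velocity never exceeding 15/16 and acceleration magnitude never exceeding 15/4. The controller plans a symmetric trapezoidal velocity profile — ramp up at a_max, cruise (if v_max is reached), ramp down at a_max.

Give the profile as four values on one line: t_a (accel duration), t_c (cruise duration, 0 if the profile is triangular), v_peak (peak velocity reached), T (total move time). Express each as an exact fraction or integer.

v_max²/a_max = (15/16)²/(15/4) = 15/64
45/64 ≥ 15/64 → trapezoidal
t_a = (15/16)/(15/4) = 1/4; v_peak = 15/16
d_cruise = 45/64 − 15/64 = 15/32; t_c = (15/32)/(15/16) = 1/2
T = 2·1/4 + 1/2 = 1

t_a=1/4 t_c=1/2 v_peak=15/16 T=1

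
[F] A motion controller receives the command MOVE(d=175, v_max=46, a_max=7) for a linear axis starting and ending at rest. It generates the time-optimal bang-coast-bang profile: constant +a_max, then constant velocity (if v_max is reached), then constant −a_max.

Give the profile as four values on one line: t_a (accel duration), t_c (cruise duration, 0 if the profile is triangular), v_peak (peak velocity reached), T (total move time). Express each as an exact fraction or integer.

(v_max)²/a_max = 46²/7 = 2116/7
175 < 2116/7 → triangular
v_peak = √(175·7) = √1225 = 35
t_a = 35/7 = 5; t_c = 0
T = 2·5 = 10

t_a=5 t_c=0 v_peak=35 T=10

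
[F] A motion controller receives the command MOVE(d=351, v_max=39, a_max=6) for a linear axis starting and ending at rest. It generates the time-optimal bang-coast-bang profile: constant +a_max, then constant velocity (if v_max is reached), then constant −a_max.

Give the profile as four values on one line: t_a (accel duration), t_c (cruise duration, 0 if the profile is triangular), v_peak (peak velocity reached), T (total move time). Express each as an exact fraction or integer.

v_max²/a_max = 39²/6 = 507/2
351 ≥ 507/2 ⇒ cruise phase
t_a = 39/6 = 13/2; v_peak = 39
d_cruise = 351 − 507/2 = 195/2; t_c = (195/2)/39 = 5/2
T = 2·13/2 + 5/2 = 31/2

t_a=13/2 t_c=5/2 v_peak=39 T=31/2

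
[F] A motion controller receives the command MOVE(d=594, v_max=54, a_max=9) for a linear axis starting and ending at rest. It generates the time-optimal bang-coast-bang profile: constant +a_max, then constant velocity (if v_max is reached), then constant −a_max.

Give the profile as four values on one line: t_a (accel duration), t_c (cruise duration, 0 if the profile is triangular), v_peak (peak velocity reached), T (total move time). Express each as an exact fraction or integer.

t_a=6 t_c=5 v_peak=54 T=17

(v_max)²/a_max = 54²/9 = 324
594 ≥ 324 → trapezoidal
t_a = 54/9 = 6; v_peak = 54
d_cruise = 594 − 324 = 270; t_c = 270/54 = 5
T = 2·6 + 5 = 17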